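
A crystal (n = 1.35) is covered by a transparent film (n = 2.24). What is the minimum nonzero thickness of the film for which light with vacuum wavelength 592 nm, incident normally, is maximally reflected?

Top surface (1.0 → 2.24): reflection off a higher-index medium gives a half-wave phase shift.
At the lower boundary (n = 2.24 to n = 1.35) the reflected ray undergoes no phase shift.
Exactly one π shift → a net half-wave offset.
So the condition for constructive reflection is 2 n t = (m + ½) λ.
Minimum at m = 0: t = λ / (4 n) = 592 / (4 × 2.24) = 66.1 nm.

66.1 nm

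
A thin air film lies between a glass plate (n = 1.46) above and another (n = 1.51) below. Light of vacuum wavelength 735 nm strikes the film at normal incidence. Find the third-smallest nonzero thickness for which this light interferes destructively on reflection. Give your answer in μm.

1.10 μm

At the upper boundary (n = 1.46 to n = 1.0) the reflected ray undergoes no phase shift.
At the lower boundary (n = 1.0 to n = 1.51) the reflected ray undergoes a half-wave phase shift.
Net: one phase inversion between the two reflected rays.
So the condition for destructive reflection is 2 n t = m λ.
The third-smallest nonzero thickness corresponds to m = 3: t = m λ / (2 n) = 3.00 × 735 / (2 × 1.0) = 1103 nm.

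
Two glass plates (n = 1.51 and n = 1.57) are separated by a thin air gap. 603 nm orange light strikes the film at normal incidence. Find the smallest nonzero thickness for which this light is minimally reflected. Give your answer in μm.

At the upper boundary (n = 1.51 to n = 1.0) the reflected ray undergoes no phase shift.
At the lower boundary (n = 1.0 to n = 1.57) the reflected ray undergoes a half-wave phase shift.
The two reflections differ by half a wavelength.
For dark reflection here: 2 n t = m λ.
The smallest nonzero thickness corresponds to m = 1: t = m λ / (2 n) = 1.00 × 603 / (2 × 1.0) = 302 nm.

0.302 μm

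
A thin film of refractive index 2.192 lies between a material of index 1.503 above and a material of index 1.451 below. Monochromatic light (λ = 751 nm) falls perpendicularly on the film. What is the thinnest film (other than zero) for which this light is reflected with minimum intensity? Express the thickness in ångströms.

1713 Å

Ray reflecting at the top interface goes from n = 1.503 toward n = 2.192: a half-wave phase shift.
Ray reflecting at the bottom interface goes from n = 2.192 toward n = 1.451: no phase shift.
The two reflections differ by half a wavelength.
With one net inversion, destructive interference in reflection requires 2 n t = m λ.
Minimum nonzero at m = 1: t = λ / (2 n) = 751 / (2 × 2.192) = 171 nm.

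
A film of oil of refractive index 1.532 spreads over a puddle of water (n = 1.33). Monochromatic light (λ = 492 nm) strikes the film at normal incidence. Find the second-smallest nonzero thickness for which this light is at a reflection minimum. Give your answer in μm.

0.321 μm

Top surface (1.0 → 1.532): reflection off a higher-index medium gives a half-wave phase shift.
At the lower boundary (n = 1.532 to n = 1.33) the reflected ray undergoes no phase shift.
Net: one phase inversion between the two reflected rays.
With one net inversion, destructive interference in reflection requires 2 n t = m λ.
The second-smallest nonzero thickness corresponds to m = 2: t = m λ / (2 n) = 2.00 × 492 / (2 × 1.532) = 321 nm.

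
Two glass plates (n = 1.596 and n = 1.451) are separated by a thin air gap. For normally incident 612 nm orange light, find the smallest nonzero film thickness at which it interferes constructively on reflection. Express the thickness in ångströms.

1530 Å

At the upper boundary (n = 1.596 to n = 1.0) the reflected ray undergoes no phase shift.
At the lower boundary (n = 1.0 to n = 1.451) the reflected ray undergoes a half-wave phase shift.
Net: one phase inversion between the two reflected rays.
With one net inversion, constructive interference in reflection requires 2 n t = (m + ½) λ.
Minimum at m = 0: t = λ / (4 n) = 612 / (4 × 1.0) = 153 nm.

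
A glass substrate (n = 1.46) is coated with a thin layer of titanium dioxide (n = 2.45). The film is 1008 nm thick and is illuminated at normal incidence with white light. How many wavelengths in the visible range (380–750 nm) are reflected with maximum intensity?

Top surface (1.0 → 2.45): reflection off a higher-index medium gives a half-wave phase shift.
Ray reflecting at the bottom interface goes from n = 2.45 toward n = 1.46: no phase shift.
The two reflections differ by half a wavelength.
So the condition for constructive reflection is 2 n t = (m + ½) λ.
λ = 2 n t / (m + ½) = 4939 / (m + ½) nm.
m=6: 760 nm (IR); m=7: 659 nm (visible); m=8: 581 nm (visible); m=9: 520 nm (visible); m=10: 470 nm (visible); m=11: 429 nm (visible); m=12: 395 nm (visible); m=13: 366 nm (UV).

6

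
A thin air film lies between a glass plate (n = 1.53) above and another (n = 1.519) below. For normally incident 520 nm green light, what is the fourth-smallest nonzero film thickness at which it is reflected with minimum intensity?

1040 nm

Ray reflecting at the top interface goes from n = 1.53 toward n = 1.0: no phase shift.
Bottom surface (1.0 → 1.519): reflection off a higher-index medium gives a half-wave phase shift.
Exactly one π shift → a net half-wave offset.
For dark reflection here: 2 n t = m λ.
The fourth-smallest nonzero thickness corresponds to m = 4: t = m λ / (2 n) = 4.00 × 520 / (2 × 1.0) = 1040 nm.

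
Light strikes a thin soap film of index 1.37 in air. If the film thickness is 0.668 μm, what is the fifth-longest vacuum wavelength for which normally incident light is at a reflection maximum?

407 nm

At the upper boundary (n = 1.0 to n = 1.37) the reflected ray undergoes a half-wave phase shift.
At the lower boundary (n = 1.37 to n = 1.0) the reflected ray undergoes no phase shift.
Net: one phase inversion between the two reflected rays.
So the condition for constructive reflection is 2 n t = (m + ½) λ.
λ = 2 n t / (m + ½). The fifth-longest wavelength is m = 4: λ = 2 × 1.37 × 668 / 4.50 = 407 nm.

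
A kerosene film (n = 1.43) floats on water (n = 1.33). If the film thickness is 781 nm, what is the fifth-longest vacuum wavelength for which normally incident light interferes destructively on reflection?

447 nm

Ray reflecting at the top interface goes from n = 1.0 toward n = 1.43: a half-wave phase shift.
Ray reflecting at the bottom interface goes from n = 1.43 toward n = 1.33: no phase shift.
The two reflections differ by half a wavelength.
For dark reflection here: 2 n t = m λ.
λ = 2 n t / m. The fifth-longest wavelength is m = 5: λ = 2 × 1.43 × 781 / 5.00 = 447 nm.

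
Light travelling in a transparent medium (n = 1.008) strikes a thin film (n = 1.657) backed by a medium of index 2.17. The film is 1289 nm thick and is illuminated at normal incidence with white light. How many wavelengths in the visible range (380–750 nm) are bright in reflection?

Ray reflecting at the top interface goes from n = 1.008 toward n = 1.657: a half-wave phase shift.
Bottom surface (1.657 → 2.17): reflection off a higher-index medium gives a half-wave phase shift.
Zero or two π shifts → no net half-wave offset.
So the condition for constructive reflection is 2 n t = m λ.
λ = 2 n t / m = 4272 / m nm.
m=5: 854 nm (IR); m=6: 712 nm (visible); m=7: 610 nm (visible); m=8: 534 nm (visible); m=9: 475 nm (visible); m=10: 427 nm (visible); m=11: 388 nm (visible); m=12: 356 nm (UV).

6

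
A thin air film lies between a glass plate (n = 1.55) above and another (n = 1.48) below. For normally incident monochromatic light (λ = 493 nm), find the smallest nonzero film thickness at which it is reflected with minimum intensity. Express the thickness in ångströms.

Top surface (1.55 → 1.0): reflection off a lower-index medium gives no phase shift.
Bottom surface (1.0 → 1.48): reflection off a higher-index medium gives a half-wave phase shift.
Exactly one π shift → a net half-wave offset.
For dark reflection here: 2 n t = m λ.
Minimum nonzero at m = 1: t = λ / (2 n) = 493 / (2 × 1.0) = 247 nm.

2465 Å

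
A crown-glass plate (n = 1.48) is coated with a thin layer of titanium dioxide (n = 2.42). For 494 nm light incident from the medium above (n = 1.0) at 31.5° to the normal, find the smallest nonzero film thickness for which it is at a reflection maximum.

52.3 nm

Ray reflecting at the top interface goes from n = 1.0 toward n = 2.42: a half-wave phase shift.
At the lower boundary (n = 2.42 to n = 1.48) the reflected ray undergoes no phase shift.
The two reflections differ by half a wavelength.
For strong reflection here: 2 n t cos θ_r = (m + ½) λ.
Snell's law: 1.0 sin 31.5° = 2.42 sin θ_r → sin θ_r = 0.216, cos θ_r = 0.976.
Minimum at m = 0: t = λ / (4 n cos θ_r) = 494 / (4 × 2.42 × 0.976) = 52.3 nm.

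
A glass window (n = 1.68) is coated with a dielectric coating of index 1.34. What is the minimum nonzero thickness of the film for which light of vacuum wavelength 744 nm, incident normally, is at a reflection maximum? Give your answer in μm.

At the upper boundary (n = 1.0 to n = 1.34) the reflected ray undergoes a half-wave phase shift.
At the lower boundary (n = 1.34 to n = 1.68) the reflected ray undergoes a half-wave phase shift.
Zero or two π shifts → no net half-wave offset.
So the condition for constructive reflection is 2 n t = m λ.
Minimum nonzero at m = 1: t = λ / (2 n) = 744 / (2 × 1.34) = 278 nm.

0.278 μm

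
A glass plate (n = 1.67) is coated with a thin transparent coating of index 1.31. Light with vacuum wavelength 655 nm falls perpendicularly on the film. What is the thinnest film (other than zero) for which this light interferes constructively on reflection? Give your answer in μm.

0.250 μm

Ray reflecting at the top interface goes from n = 1.0 toward n = 1.31: a half-wave phase shift.
Bottom surface (1.31 → 1.67): reflection off a higher-index medium gives a half-wave phase shift.
The two reflections carry the same phase change, so no net offset.
For maximum reflection here: 2 n t = m λ.
Minimum nonzero at m = 1: t = λ / (2 n) = 655 / (2 × 1.31) = 250 nm.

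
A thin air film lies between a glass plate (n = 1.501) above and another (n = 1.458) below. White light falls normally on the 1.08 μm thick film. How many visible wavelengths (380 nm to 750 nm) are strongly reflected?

3

Ray reflecting at the top interface goes from n = 1.501 toward n = 1.0: no phase shift.
Bottom surface (1.0 → 1.458): reflection off a higher-index medium gives a half-wave phase shift.
Net: one phase inversion between the two reflected rays.
With one net inversion, constructive interference in reflection requires 2 n t = (m + ½) λ.
λ = 2 n t / (m + ½) = 2160 / (m + ½) nm.
m=2: 864 nm (IR); m=3: 617 nm (visible); m=4: 480 nm (visible); m=5: 393 nm (visible); m=6: 332 nm (UV).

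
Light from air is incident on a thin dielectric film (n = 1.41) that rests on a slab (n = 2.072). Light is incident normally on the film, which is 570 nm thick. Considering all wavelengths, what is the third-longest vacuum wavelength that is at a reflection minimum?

At the upper boundary (n = 1.0 to n = 1.41) the reflected ray undergoes a half-wave phase shift.
Bottom surface (1.41 → 2.072): reflection off a higher-index medium gives a half-wave phase shift.
Net: no relative phase inversion (both shifts match).
So the condition for destructive reflection is 2 n t = (m + ½) λ.
λ = 2 n t / (m + ½). The third-longest wavelength is m = 2: λ = 2 × 1.41 × 570 / 2.50 = 643 nm.

643 nm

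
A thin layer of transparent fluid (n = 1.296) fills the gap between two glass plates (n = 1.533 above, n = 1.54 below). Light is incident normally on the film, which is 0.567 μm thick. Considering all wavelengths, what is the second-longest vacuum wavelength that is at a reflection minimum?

At the upper boundary (n = 1.533 to n = 1.296) the reflected ray undergoes no phase shift.
At the lower boundary (n = 1.296 to n = 1.54) the reflected ray undergoes a half-wave phase shift.
Net: one phase inversion between the two reflected rays.
For minimum reflection here: 2 n t = m λ.
λ = 2 n t / m. The second-longest wavelength is m = 2: λ = 2 × 1.296 × 567 / 2.00 = 735 nm.

735 nm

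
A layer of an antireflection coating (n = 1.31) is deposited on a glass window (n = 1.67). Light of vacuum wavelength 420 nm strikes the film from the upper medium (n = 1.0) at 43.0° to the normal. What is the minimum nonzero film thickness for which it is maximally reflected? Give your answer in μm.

0.188 μm

Ray reflecting at the top interface goes from n = 1.0 toward n = 1.31: a half-wave phase shift.
Bottom surface (1.31 → 1.67): reflection off a higher-index medium gives a half-wave phase shift.
Net: no relative phase inversion (both shifts match).
For maximum reflection here: 2 n t cos θ_r = m λ.
Snell's law: 1.0 sin 43.0° = 1.31 sin θ_r → sin θ_r = 0.521, cos θ_r = 0.854.
Minimum nonzero at m = 1: t = λ / (2 n cos θ_r) = 420 / (2 × 1.31 × 0.854) = 188 nm.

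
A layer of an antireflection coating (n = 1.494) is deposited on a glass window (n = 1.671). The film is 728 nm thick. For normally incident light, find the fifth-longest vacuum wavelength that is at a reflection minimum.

483 nm

Ray reflecting at the top interface goes from n = 1.0 toward n = 1.494: a half-wave phase shift.
At the lower boundary (n = 1.494 to n = 1.671) the reflected ray undergoes a half-wave phase shift.
Zero or two π shifts → no net half-wave offset.
For weak reflection here: 2 n t = (m + ½) λ.
λ = 2 n t / (m + ½). The fifth-longest wavelength is m = 4: λ = 2 × 1.494 × 728 / 4.50 = 483 nm.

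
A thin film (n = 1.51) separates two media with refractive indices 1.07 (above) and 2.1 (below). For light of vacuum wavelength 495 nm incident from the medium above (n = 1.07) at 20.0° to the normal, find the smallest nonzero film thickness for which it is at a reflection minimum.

84.5 nm

At the upper boundary (n = 1.07 to n = 1.51) the reflected ray undergoes a half-wave phase shift.
At the lower boundary (n = 1.51 to n = 2.1) the reflected ray undergoes a half-wave phase shift.
Net: no relative phase inversion (both shifts match).
For weak reflection here: 2 n t cos θ_r = (m + ½) λ.
Snell's law: 1.07 sin 20.0° = 1.51 sin θ_r → sin θ_r = 0.242, cos θ_r = 0.970.
Minimum at m = 0: t = λ / (4 n cos θ_r) = 495 / (4 × 1.51 × 0.970) = 84.5 nm.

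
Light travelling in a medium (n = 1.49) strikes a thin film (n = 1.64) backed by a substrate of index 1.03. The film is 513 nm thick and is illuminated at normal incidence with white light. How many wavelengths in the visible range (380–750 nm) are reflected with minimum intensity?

2

Top surface (1.49 → 1.64): reflection off a higher-index medium gives a half-wave phase shift.
Bottom surface (1.64 → 1.03): reflection off a lower-index medium gives no phase shift.
The two reflections differ by half a wavelength.
With one net inversion, destructive interference in reflection requires 2 n t = m λ.
λ = 2 n t / m = 1683 / m nm.
m=2: 841 nm (IR); m=3: 561 nm (visible); m=4: 421 nm (visible); m=5: 337 nm (UV).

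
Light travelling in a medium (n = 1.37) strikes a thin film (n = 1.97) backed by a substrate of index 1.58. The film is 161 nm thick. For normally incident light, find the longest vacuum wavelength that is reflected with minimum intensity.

Top surface (1.37 → 1.97): reflection off a higher-index medium gives a half-wave phase shift.
Bottom surface (1.97 → 1.58): reflection off a lower-index medium gives no phase shift.
Net: one phase inversion between the two reflected rays.
With one net inversion, destructive interference in reflection requires 2 n t = m λ.
λ = 2 n t / m. The longest wavelength is m = 1: λ = 2 × 1.97 × 161 / 1.00 = 634 nm.

634 nm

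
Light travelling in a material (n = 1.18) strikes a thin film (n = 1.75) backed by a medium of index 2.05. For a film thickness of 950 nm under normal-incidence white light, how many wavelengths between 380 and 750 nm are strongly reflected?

4

At the upper boundary (n = 1.18 to n = 1.75) the reflected ray undergoes a half-wave phase shift.
Bottom surface (1.75 → 2.05): reflection off a higher-index medium gives a half-wave phase shift.
Zero or two π shifts → no net half-wave offset.
For bright reflection here: 2 n t = m λ.
λ = 2 n t / m = 3325 / m nm.
m=4: 831 nm (IR); m=5: 665 nm (visible); m=6: 554 nm (visible); m=7: 475 nm (visible); m=8: 416 nm (visible); m=9: 369 nm (UV).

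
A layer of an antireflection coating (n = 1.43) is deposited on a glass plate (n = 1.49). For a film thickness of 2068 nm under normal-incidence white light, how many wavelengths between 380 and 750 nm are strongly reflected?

8

Ray reflecting at the top interface goes from n = 1.0 toward n = 1.43: a half-wave phase shift.
At the lower boundary (n = 1.43 to n = 1.49) the reflected ray undergoes a half-wave phase shift.
Zero or two π shifts → no net half-wave offset.
With no net inversion, constructive interference in reflection requires 2 n t = m λ.
λ = 2 n t / m = 5914 / m nm.
m=7: 845 nm (IR); m=8: 739 nm (visible); m=9: 657 nm (visible); m=10: 591 nm (visible); m=11: 538 nm (visible); m=12: 493 nm (visible); m=13: 455 nm (visible); m=14: 422 nm (visible); m=15: 394 nm (visible); m=16: 370 nm (UV).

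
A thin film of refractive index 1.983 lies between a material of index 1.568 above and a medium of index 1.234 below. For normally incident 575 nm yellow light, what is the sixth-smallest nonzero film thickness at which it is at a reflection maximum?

At the upper boundary (n = 1.568 to n = 1.983) the reflected ray undergoes a half-wave phase shift.
Ray reflecting at the bottom interface goes from n = 1.983 toward n = 1.234: no phase shift.
The two reflections differ by half a wavelength.
With one net inversion, constructive interference in reflection requires 2 n t = (m + ½) λ.
The sixth-smallest nonzero thickness corresponds to m = 5: t = (m + ½) λ / (2 n) = 5.50 × 575 / (2 × 1.983) = 797 nm.

797 nm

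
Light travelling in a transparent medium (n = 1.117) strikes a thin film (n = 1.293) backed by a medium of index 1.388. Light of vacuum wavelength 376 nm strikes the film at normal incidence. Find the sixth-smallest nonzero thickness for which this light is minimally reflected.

800 nm

Ray reflecting at the top interface goes from n = 1.117 toward n = 1.293: a half-wave phase shift.
Bottom surface (1.293 → 1.388): reflection off a higher-index medium gives a half-wave phase shift.
Zero or two π shifts → no net half-wave offset.
So the condition for destructive reflection is 2 n t = (m + ½) λ.
The sixth-smallest nonzero thickness corresponds to m = 5: t = (m + ½) λ / (2 n) = 5.50 × 376 / (2 × 1.293) = 800 nm.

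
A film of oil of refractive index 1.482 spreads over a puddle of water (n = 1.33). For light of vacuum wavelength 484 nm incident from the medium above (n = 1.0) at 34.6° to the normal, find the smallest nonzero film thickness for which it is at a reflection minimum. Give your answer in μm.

0.177 μm

Top surface (1.0 → 1.482): reflection off a higher-index medium gives a half-wave phase shift.
At the lower boundary (n = 1.482 to n = 1.33) the reflected ray undergoes no phase shift.
Exactly one π shift → a net half-wave offset.
So the condition for destructive reflection is 2 n t cos θ_r = m λ.
Snell's law: 1.0 sin 34.6° = 1.482 sin θ_r → sin θ_r = 0.383, cos θ_r = 0.924.
Minimum nonzero at m = 1: t = λ / (2 n cos θ_r) = 484 / (2 × 1.482 × 0.924) = 177 nm.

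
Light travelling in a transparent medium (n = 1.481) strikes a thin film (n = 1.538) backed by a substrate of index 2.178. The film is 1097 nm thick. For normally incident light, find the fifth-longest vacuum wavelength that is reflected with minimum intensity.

750 nm

Top surface (1.481 → 1.538): reflection off a higher-index medium gives a half-wave phase shift.
Bottom surface (1.538 → 2.178): reflection off a higher-index medium gives a half-wave phase shift.
The two reflections carry the same phase change, so no net offset.
For minimum reflection here: 2 n t = (m + ½) λ.
λ = 2 n t / (m + ½). The fifth-longest wavelength is m = 4: λ = 2 × 1.538 × 1097 / 4.50 = 750 nm.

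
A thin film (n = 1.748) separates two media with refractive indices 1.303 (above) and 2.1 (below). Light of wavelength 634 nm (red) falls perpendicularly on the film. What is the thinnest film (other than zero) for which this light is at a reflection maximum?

Top surface (1.303 → 1.748): reflection off a higher-index medium gives a half-wave phase shift.
Bottom surface (1.748 → 2.1): reflection off a higher-index medium gives a half-wave phase shift.
Net: no relative phase inversion (both shifts match).
For strong reflection here: 2 n t = m λ.
Minimum nonzero at m = 1: t = λ / (2 n) = 634 / (2 × 1.748) = 181 nm.

181 nm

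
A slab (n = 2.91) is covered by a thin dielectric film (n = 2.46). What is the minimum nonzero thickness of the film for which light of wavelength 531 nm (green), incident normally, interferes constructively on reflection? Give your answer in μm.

Ray reflecting at the top interface goes from n = 1.0 toward n = 2.46: a half-wave phase shift.
At the lower boundary (n = 2.46 to n = 2.91) the reflected ray undergoes a half-wave phase shift.
Net: no relative phase inversion (both shifts match).
For bright reflection here: 2 n t = m λ.
Minimum nonzero at m = 1: t = λ / (2 n) = 531 / (2 × 2.46) = 108 nm.

0.108 μm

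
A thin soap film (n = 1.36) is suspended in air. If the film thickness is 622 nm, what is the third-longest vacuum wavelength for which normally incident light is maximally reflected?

At the upper boundary (n = 1.0 to n = 1.36) the reflected ray undergoes a half-wave phase shift.
At the lower boundary (n = 1.36 to n = 1.0) the reflected ray undergoes no phase shift.
Exactly one π shift → a net half-wave offset.
For maximum reflection here: 2 n t = (m + ½) λ.
λ = 2 n t / (m + ½). The third-longest wavelength is m = 2: λ = 2 × 1.36 × 622 / 2.50 = 677 nm.

677 nm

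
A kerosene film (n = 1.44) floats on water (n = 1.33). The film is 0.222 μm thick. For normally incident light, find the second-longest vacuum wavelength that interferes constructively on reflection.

426 nm

At the upper boundary (n = 1.0 to n = 1.44) the reflected ray undergoes a half-wave phase shift.
Bottom surface (1.44 → 1.33): reflection off a lower-index medium gives no phase shift.
Net: one phase inversion between the two reflected rays.
With one net inversion, constructive interference in reflection requires 2 n t = (m + ½) λ.
λ = 2 n t / (m + ½). The second-longest wavelength is m = 1: λ = 2 × 1.44 × 222 / 1.50 = 426 nm.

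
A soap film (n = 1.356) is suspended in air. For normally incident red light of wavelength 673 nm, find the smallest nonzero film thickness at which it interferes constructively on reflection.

Ray reflecting at the top interface goes from n = 1.0 toward n = 1.356: a half-wave phase shift.
Ray reflecting at the bottom interface goes from n = 1.356 toward n = 1.0: no phase shift.
The two reflections differ by half a wavelength.
With one net inversion, constructive interference in reflection requires 2 n t = (m + ½) λ.
Minimum at m = 0: t = λ / (4 n) = 673 / (4 × 1.356) = 124 nm.

124 nm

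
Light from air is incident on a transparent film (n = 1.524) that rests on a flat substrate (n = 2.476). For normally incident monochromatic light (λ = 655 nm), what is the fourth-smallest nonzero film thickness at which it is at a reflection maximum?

860 nm

Top surface (1.0 → 1.524): reflection off a higher-index medium gives a half-wave phase shift.
At the lower boundary (n = 1.524 to n = 2.476) the reflected ray undergoes a half-wave phase shift.
The two reflections carry the same phase change, so no net offset.
For bright reflection here: 2 n t = m λ.
The fourth-smallest nonzero thickness corresponds to m = 4: t = m λ / (2 n) = 4.00 × 655 / (2 × 1.524) = 860 nm.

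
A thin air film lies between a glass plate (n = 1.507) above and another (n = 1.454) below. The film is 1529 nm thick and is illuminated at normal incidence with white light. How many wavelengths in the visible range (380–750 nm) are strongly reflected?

At the upper boundary (n = 1.507 to n = 1.0) the reflected ray undergoes no phase shift.
Bottom surface (1.0 → 1.454): reflection off a higher-index medium gives a half-wave phase shift.
Exactly one π shift → a net half-wave offset.
With one net inversion, constructive interference in reflection requires 2 n t = (m + ½) λ.
λ = 2 n t / (m + ½) = 3058 / (m + ½) nm.
m=3: 874 nm (IR); m=4: 680 nm (visible); m=5: 556 nm (visible); m=6: 470 nm (visible); m=7: 408 nm (visible); m=8: 360 nm (UV).

4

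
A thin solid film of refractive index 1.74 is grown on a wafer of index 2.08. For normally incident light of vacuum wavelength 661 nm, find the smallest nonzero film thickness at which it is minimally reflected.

Ray reflecting at the top interface goes from n = 1.0 toward n = 1.74: a half-wave phase shift.
Bottom surface (1.74 → 2.08): reflection off a higher-index medium gives a half-wave phase shift.
Net: no relative phase inversion (both shifts match).
With no net inversion, destructive interference in reflection requires 2 n t = (m + ½) λ.
Minimum at m = 0: t = λ / (4 n) = 661 / (4 × 1.74) = 95.0 nm.

95.0 nm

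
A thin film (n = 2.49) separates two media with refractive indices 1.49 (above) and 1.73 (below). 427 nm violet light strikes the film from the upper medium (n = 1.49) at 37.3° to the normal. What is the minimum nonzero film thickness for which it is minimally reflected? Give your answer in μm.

0.0920 μm

At the upper boundary (n = 1.49 to n = 2.49) the reflected ray undergoes a half-wave phase shift.
Bottom surface (2.49 → 1.73): reflection off a lower-index medium gives no phase shift.
Net: one phase inversion between the two reflected rays.
For weak reflection here: 2 n t cos θ_r = m λ.
Snell's law: 1.49 sin 37.3° = 2.49 sin θ_r → sin θ_r = 0.363, cos θ_r = 0.932.
Minimum nonzero at m = 1: t = λ / (2 n cos θ_r) = 427 / (2 × 2.49 × 0.932) = 92.0 nm.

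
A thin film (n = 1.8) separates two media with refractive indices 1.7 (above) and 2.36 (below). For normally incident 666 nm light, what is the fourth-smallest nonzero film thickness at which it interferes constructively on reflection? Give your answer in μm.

Ray reflecting at the top interface goes from n = 1.7 toward n = 1.8: a half-wave phase shift.
Ray reflecting at the bottom interface goes from n = 1.8 toward n = 2.36: a half-wave phase shift.
The two reflections carry the same phase change, so no net offset.
With no net inversion, constructive interference in reflection requires 2 n t = m λ.
The fourth-smallest nonzero thickness corresponds to m = 4: t = m λ / (2 n) = 4.00 × 666 / (2 × 1.8) = 740 nm.

0.740 μm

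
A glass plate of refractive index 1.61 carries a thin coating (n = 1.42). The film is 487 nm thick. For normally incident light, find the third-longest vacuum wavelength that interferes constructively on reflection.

Ray reflecting at the top interface goes from n = 1.0 toward n = 1.42: a half-wave phase shift.
Bottom surface (1.42 → 1.61): reflection off a higher-index medium gives a half-wave phase shift.
Zero or two π shifts → no net half-wave offset.
For maximum reflection here: 2 n t = m λ.
λ = 2 n t / m. The third-longest wavelength is m = 3: λ = 2 × 1.42 × 487 / 3.00 = 461 nm.

461 nm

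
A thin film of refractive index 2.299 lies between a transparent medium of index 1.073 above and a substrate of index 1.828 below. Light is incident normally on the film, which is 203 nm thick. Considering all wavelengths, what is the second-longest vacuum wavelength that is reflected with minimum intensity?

467 nm

Ray reflecting at the top interface goes from n = 1.073 toward n = 2.299: a half-wave phase shift.
Bottom surface (2.299 → 1.828): reflection off a lower-index medium gives no phase shift.
The two reflections differ by half a wavelength.
With one net inversion, destructive interference in reflection requires 2 n t = m λ.
λ = 2 n t / m. The second-longest wavelength is m = 2: λ = 2 × 2.299 × 203 / 2.00 = 467 nm.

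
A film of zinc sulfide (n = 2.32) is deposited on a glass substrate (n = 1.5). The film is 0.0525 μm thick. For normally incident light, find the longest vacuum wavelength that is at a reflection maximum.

At the upper boundary (n = 1.0 to n = 2.32) the reflected ray undergoes a half-wave phase shift.
Ray reflecting at the bottom interface goes from n = 2.32 toward n = 1.5: no phase shift.
Net: one phase inversion between the two reflected rays.
For maximum reflection here: 2 n t = (m + ½) λ.
λ = 2 n t / (m + ½). The longest wavelength is m = 0: λ = 2 × 2.32 × 52.5 / 0.500 = 487 nm.

487 nm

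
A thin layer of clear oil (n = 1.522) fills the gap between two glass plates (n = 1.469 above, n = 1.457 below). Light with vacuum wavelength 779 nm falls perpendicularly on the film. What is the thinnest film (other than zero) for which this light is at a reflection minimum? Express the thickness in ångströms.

Top surface (1.469 → 1.522): reflection off a higher-index medium gives a half-wave phase shift.
Ray reflecting at the bottom interface goes from n = 1.522 toward n = 1.457: no phase shift.
Net: one phase inversion between the two reflected rays.
With one net inversion, destructive interference in reflection requires 2 n t = m λ.
Minimum nonzero at m = 1: t = λ / (2 n) = 779 / (2 × 1.522) = 256 nm.

2559 Å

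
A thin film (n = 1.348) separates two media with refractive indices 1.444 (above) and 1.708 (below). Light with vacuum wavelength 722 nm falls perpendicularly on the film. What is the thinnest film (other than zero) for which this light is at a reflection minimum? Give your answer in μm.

At the upper boundary (n = 1.444 to n = 1.348) the reflected ray undergoes no phase shift.
At the lower boundary (n = 1.348 to n = 1.708) the reflected ray undergoes a half-wave phase shift.
Exactly one π shift → a net half-wave offset.
So the condition for destructive reflection is 2 n t = m λ.
Minimum nonzero at m = 1: t = λ / (2 n) = 722 / (2 × 1.348) = 268 nm.

0.268 μm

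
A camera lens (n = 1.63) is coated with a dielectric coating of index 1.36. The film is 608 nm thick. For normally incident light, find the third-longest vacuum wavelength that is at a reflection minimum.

At the upper boundary (n = 1.0 to n = 1.36) the reflected ray undergoes a half-wave phase shift.
At the lower boundary (n = 1.36 to n = 1.63) the reflected ray undergoes a half-wave phase shift.
The two reflections carry the same phase change, so no net offset.
For minimum reflection here: 2 n t = (m + ½) λ.
λ = 2 n t / (m + ½). The third-longest wavelength is m = 2: λ = 2 × 1.36 × 608 / 2.50 = 662 nm.

662 nm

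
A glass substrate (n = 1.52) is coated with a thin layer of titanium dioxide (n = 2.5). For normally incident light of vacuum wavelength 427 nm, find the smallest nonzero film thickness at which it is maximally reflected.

Top surface (1.0 → 2.5): reflection off a higher-index medium gives a half-wave phase shift.
Ray reflecting at the bottom interface goes from n = 2.5 toward n = 1.52: no phase shift.
Net: one phase inversion between the two reflected rays.
With one net inversion, constructive interference in reflection requires 2 n t = (m + ½) λ.
Minimum at m = 0: t = λ / (4 n) = 427 / (4 × 2.5) = 42.7 nm.

42.7 nm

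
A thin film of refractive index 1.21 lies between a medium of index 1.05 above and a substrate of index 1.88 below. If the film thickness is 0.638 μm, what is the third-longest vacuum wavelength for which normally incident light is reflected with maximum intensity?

515 nm

Ray reflecting at the top interface goes from n = 1.05 toward n = 1.21: a half-wave phase shift.
At the lower boundary (n = 1.21 to n = 1.88) the reflected ray undergoes a half-wave phase shift.
Net: no relative phase inversion (both shifts match).
For strong reflection here: 2 n t = m λ.
λ = 2 n t / m. The third-longest wavelength is m = 3: λ = 2 × 1.21 × 638 / 3.00 = 515 nm.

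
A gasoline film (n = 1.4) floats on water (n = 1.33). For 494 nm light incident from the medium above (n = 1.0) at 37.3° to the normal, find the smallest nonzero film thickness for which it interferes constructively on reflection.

97.9 nm

Top surface (1.0 → 1.4): reflection off a higher-index medium gives a half-wave phase shift.
Bottom surface (1.4 → 1.33): reflection off a lower-index medium gives no phase shift.
Exactly one π shift → a net half-wave offset.
So the condition for constructive reflection is 2 n t cos θ_r = (m + ½) λ.
Snell's law: 1.0 sin 37.3° = 1.4 sin θ_r → sin θ_r = 0.433, cos θ_r = 0.901.
Minimum at m = 0: t = λ / (4 n cos θ_r) = 494 / (4 × 1.4 × 0.901) = 97.9 nm.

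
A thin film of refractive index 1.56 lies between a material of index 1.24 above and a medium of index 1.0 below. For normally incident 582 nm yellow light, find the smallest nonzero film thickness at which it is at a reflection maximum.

At the upper boundary (n = 1.24 to n = 1.56) the reflected ray undergoes a half-wave phase shift.
Bottom surface (1.56 → 1.0): reflection off a lower-index medium gives no phase shift.
Net: one phase inversion between the two reflected rays.
So the condition for constructive reflection is 2 n t = (m + ½) λ.
Minimum at m = 0: t = λ / (4 n) = 582 / (4 × 1.56) = 93.3 nm.

93.3 nm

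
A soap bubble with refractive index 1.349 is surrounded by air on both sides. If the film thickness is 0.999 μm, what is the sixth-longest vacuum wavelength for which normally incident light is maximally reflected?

490 nm

At the upper boundary (n = 1.0 to n = 1.349) the reflected ray undergoes a half-wave phase shift.
Bottom surface (1.349 → 1.0): reflection off a lower-index medium gives no phase shift.
Exactly one π shift → a net half-wave offset.
With one net inversion, constructive interference in reflection requires 2 n t = (m + ½) λ.
λ = 2 n t / (m + ½). The sixth-longest wavelength is m = 5: λ = 2 × 1.349 × 999 / 5.50 = 490 nm.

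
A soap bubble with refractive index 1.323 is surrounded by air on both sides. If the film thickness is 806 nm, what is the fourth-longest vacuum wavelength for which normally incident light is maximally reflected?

Ray reflecting at the top interface goes from n = 1.0 toward n = 1.323: a half-wave phase shift.
Ray reflecting at the bottom interface goes from n = 1.323 toward n = 1.0: no phase shift.
Exactly one π shift → a net half-wave offset.
For strong reflection here: 2 n t = (m + ½) λ.
λ = 2 n t / (m + ½). The fourth-longest wavelength is m = 3: λ = 2 × 1.323 × 806 / 3.50 = 609 nm.

609 nm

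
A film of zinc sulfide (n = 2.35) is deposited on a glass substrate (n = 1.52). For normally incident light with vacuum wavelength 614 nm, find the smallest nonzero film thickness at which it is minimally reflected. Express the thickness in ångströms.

1306 Å

Top surface (1.0 → 2.35): reflection off a higher-index medium gives a half-wave phase shift.
Ray reflecting at the bottom interface goes from n = 2.35 toward n = 1.52: no phase shift.
The two reflections differ by half a wavelength.
For minimum reflection here: 2 n t = m λ.
Minimum nonzero at m = 1: t = λ / (2 n) = 614 / (2 × 2.35) = 131 nm.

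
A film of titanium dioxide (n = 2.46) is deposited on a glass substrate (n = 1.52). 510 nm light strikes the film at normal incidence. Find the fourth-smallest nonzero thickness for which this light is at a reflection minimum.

Top surface (1.0 → 2.46): reflection off a higher-index medium gives a half-wave phase shift.
At the lower boundary (n = 2.46 to n = 1.52) the reflected ray undergoes no phase shift.
Exactly one π shift → a net half-wave offset.
With one net inversion, destructive interference in reflection requires 2 n t = m λ.
The fourth-smallest nonzero thickness corresponds to m = 4: t = m λ / (2 n) = 4.00 × 510 / (2 × 2.46) = 415 nm.

415 nm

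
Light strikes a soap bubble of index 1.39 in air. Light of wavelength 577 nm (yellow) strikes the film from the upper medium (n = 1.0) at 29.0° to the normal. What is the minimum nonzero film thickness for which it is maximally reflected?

At the upper boundary (n = 1.0 to n = 1.39) the reflected ray undergoes a half-wave phase shift.
Ray reflecting at the bottom interface goes from n = 1.39 toward n = 1.0: no phase shift.
Exactly one π shift → a net half-wave offset.
So the condition for constructive reflection is 2 n t cos θ_r = (m + ½) λ.
Snell's law: 1.0 sin 29.0° = 1.39 sin θ_r → sin θ_r = 0.349, cos θ_r = 0.937.
Minimum at m = 0: t = λ / (4 n cos θ_r) = 577 / (4 × 1.39 × 0.937) = 111 nm.

111 nm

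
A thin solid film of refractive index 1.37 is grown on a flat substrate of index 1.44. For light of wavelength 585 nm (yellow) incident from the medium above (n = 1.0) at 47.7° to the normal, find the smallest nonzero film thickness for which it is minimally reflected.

Ray reflecting at the top interface goes from n = 1.0 toward n = 1.37: a half-wave phase shift.
Ray reflecting at the bottom interface goes from n = 1.37 toward n = 1.44: a half-wave phase shift.
Net: no relative phase inversion (both shifts match).
So the condition for destructive reflection is 2 n t cos θ_r = (m + ½) λ.
Snell's law: 1.0 sin 47.7° = 1.37 sin θ_r → sin θ_r = 0.540, cos θ_r = 0.842.
Minimum at m = 0: t = λ / (4 n cos θ_r) = 585 / (4 × 1.37 × 0.842) = 127 nm.

127 nm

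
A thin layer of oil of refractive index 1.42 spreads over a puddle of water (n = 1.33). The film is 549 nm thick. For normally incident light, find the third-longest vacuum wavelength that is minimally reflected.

520 nm

Ray reflecting at the top interface goes from n = 1.0 toward n = 1.42: a half-wave phase shift.
Ray reflecting at the bottom interface goes from n = 1.42 toward n = 1.33: no phase shift.
Exactly one π shift → a net half-wave offset.
With one net inversion, destructive interference in reflection requires 2 n t = m λ.
λ = 2 n t / m. The third-longest wavelength is m = 3: λ = 2 × 1.42 × 549 / 3.00 = 520 nm.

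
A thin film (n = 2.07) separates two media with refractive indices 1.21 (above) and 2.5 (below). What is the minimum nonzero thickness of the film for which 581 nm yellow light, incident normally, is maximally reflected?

140 nm

At the upper boundary (n = 1.21 to n = 2.07) the reflected ray undergoes a half-wave phase shift.
Bottom surface (2.07 → 2.5): reflection off a higher-index medium gives a half-wave phase shift.
Zero or two π shifts → no net half-wave offset.
So the condition for constructive reflection is 2 n t = m λ.
Minimum nonzero at m = 1: t = λ / (2 n) = 581 / (2 × 2.07) = 140 nm.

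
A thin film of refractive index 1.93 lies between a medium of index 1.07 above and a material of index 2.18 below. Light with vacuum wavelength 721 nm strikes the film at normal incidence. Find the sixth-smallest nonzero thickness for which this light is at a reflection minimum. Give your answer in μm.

1.03 μm

Ray reflecting at the top interface goes from n = 1.07 toward n = 1.93: a half-wave phase shift.
Ray reflecting at the bottom interface goes from n = 1.93 toward n = 2.18: a half-wave phase shift.
Zero or two π shifts → no net half-wave offset.
So the condition for destructive reflection is 2 n t = (m + ½) λ.
The sixth-smallest nonzero thickness corresponds to m = 5: t = (m + ½) λ / (2 n) = 5.50 × 721 / (2 × 1.93) = 1027 nm.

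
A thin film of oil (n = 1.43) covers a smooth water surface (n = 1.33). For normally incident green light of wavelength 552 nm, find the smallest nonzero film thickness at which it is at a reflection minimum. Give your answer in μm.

0.193 μm

Top surface (1.0 → 1.43): reflection off a higher-index medium gives a half-wave phase shift.
Ray reflecting at the bottom interface goes from n = 1.43 toward n = 1.33: no phase shift.
Exactly one π shift → a net half-wave offset.
For minimum reflection here: 2 n t = m λ.
Minimum nonzero at m = 1: t = λ / (2 n) = 552 / (2 × 1.43) = 193 nm.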